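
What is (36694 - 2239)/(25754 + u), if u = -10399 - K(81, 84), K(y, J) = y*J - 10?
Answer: 34455/8561 ≈ 4.0246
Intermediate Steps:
K(y, J) = -10 + J*y (K(y, J) = J*y - 10 = -10 + J*y)
u = -17193 (u = -10399 - (-10 + 84*81) = -10399 - (-10 + 6804) = -10399 - 1*6794 = -10399 - 6794 = -17193)
(36694 - 2239)/(25754 + u) = (36694 - 2239)/(25754 - 17193) = 34455/8561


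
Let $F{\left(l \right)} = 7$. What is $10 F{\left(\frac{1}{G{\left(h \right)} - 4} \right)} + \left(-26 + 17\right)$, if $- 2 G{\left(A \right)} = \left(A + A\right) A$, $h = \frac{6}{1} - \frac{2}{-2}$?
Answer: $61$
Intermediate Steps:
$h = 7$ ($h = 6 \cdot 1 - -1 = 6 + 1 = 7$)
$G{\left(A \right)} = - A^{2}$ ($G{\left(A \right)} = - \frac{\left(A + A\right) A}{2} = - \frac{2 A A}{2} = - \frac{2 A^{2}}{2} = - A^{2}$)
$10 F{\left(\frac{1}{G{\left(h \right)} - 4} \right)} + \left(-26 + 17\right) = 10 \cdot 7 + \left(-26 + 17\right) = 70 - 9 = 61$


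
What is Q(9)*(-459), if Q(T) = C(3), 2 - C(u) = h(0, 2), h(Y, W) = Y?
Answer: -918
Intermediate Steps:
C(u) = 2 (C(u) = 2 - 1*0 = 2 + 0 = 2)
Q(T) = 2
Q(9)*(-459) = 2*(-459) = -918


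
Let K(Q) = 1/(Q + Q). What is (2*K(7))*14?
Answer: 2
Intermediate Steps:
K(Q) = 1/(2*Q)
(2*K(7))*14 = (2*((½)/7))*14 = (2*((½)*(⅐)))*14 = (2*(1/14))*14 = (⅐)*14 = 2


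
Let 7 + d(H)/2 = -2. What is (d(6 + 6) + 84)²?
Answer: 4356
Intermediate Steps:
d(H) = -18 (d(H) = -14 + 2*(-2) = -14 - 4 = -18)
(d(6 + 6) + 84)² = (-18 + 84)² = 66² = 4356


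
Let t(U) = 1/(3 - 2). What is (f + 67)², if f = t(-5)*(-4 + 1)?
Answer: 4096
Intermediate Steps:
t(U) = 1 (t(U) = 1/1 = 1)
f = -3 (f = 1*(-4 + 1) = 1*(-3) = -3)
(f + 67)² = (-3 + 67)² = 64² = 4096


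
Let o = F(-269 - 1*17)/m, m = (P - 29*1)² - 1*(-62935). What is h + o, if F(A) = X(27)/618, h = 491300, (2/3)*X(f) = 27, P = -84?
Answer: 15323670582427/31190048 ≈ 4.9130e+5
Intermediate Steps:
X(f) = 81/2 (X(f) = (3/2)*27 = 81/2)
F(A) = 27/412 (F(A) = (81/2)/618 = (81/2)*(1/618) = 27/412)
m = 75704 (m = (-84 - 29*1)² - 1*(-62935) = (-84 - 29)² + 62935 = (-113)² + 62935 = 12769 + 62935 = 75704)
o = 27/31190048 (o = (27/412)/75704 = (27/412)*(1/75704) = 27/31190048 ≈ 8.6566e-7)
h + o = 491300 + 27/31190048 = 15323670582427/31190048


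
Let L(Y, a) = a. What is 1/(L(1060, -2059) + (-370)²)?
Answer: 1/134841 ≈ 7.4161e-6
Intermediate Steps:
1/(L(1060, -2059) + (-370)²) = 1/(-2059 + (-370)²) = 1/(-2059 + 136900) = 1/134841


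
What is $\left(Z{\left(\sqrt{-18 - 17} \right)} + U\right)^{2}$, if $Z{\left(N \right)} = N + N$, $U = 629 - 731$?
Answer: $10264 - 408 i \sqrt{35} \approx 10264.0 - 2413.8 i$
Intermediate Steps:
$U = -102$ ($U = 629 - 731 = -102$)
$Z{\left(N \right)} = 2 N$
$\left(Z{\left(\sqrt{-18 - 17} \right)} + U\right)^{2} = \left(2 \sqrt{-18 - 17} - 102\right)^{2} = \left(2 \sqrt{-35} - 102\right)^{2} = \left(2 i \sqrt{35} - 102\right)^{2} = \left(-102 + 2 i \sqrt{35}\right)^{2}$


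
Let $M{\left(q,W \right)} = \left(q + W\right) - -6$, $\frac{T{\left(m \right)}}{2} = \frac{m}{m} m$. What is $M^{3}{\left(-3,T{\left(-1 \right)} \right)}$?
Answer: $1$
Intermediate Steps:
$T{\left(m \right)} = 2 m$ ($T{\left(m \right)} = 2 \frac{m}{m} m = 2 \cdot 1 m = 2 m$)
$M{\left(q,W \right)} = 6 + W + q$ ($M{\left(q,W \right)} = \left(W + q\right) + 6 = 6 + W + q$)
$M^{3}{\left(-3,T{\left(-1 \right)} \right)} = \left(6 + 2 \left(-1\right) - 3\right)^{3} = \left(6 - 2 - 3\right)^{3} = 1^{3} = 1$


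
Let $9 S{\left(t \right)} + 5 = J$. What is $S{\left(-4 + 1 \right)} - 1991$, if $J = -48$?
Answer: $- \frac{17972}{9} \approx -1996.9$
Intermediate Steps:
$S{\left(t \right)} = - \frac{53}{9}$ ($S{\left(t \right)} = - \frac{5}{9} + \frac{1}{9} \left(-48\right) = - \frac{5}{9} - \frac{16}{3} = - \frac{53}{9}$)
$S{\left(-4 + 1 \right)} - 1991 = - \frac{53}{9} - 1991 = - \frac{17972}{9}$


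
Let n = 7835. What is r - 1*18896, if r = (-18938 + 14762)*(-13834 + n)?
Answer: 25032928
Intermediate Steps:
r = 25051824 (r = (-18938 + 14762)*(-13834 + 7835) = -4176*(-5999) = 25051824)
r - 1*18896 = 25051824 - 1*18896 = 25051824 - 18896 = 25032928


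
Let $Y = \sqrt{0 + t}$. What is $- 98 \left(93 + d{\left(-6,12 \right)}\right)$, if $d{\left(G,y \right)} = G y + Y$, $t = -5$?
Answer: $-2058 - 98 i \sqrt{5} \approx -2058.0 - 219.13 i$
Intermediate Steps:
$Y = i \sqrt{5}$ ($Y = \sqrt{0 - 5} = \sqrt{-5} = i \sqrt{5} \approx 2.2361 i$)
$d{\left(G,y \right)} = i \sqrt{5} + G y$ ($d{\left(G,y \right)} = G y + i \sqrt{5} = i \sqrt{5} + G y$)
$- 98 \left(93 + d{\left(-6,12 \right)}\right) = - 98 \left(93 + \left(i \sqrt{5} - 72\right)\right) = - 98 \left(93 - \left(72 - i \sqrt{5}\right)\right) = - 98 \left(21 + i \sqrt{5}\right) = -2058 - 98 i \sqrt{5}$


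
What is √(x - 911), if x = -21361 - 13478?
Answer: 5*I*√1430 ≈ 189.08*I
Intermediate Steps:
x = -34839
√(x - 911) = √(-34839 - 911) = √(-35750) = 5*I*√1430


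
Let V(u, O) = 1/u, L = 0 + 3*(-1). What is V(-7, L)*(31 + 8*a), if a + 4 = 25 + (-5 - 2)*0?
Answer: -199/7 ≈ -28.429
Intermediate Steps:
L = -3 (L = 0 - 3 = -3)
a = 21 (a = -4 + (25 + (-5 - 2)*0) = -4 + (25 - 7*0) = -4 + (25 + 0) = -4 + 25 = 21)
V(-7, L)*(31 + 8*a) = (31 + 8*21)/(-7) = -(31 + 168)/7 = -⅐*199 = -199/7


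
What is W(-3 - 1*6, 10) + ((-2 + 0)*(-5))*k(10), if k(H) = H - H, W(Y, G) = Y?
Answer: -9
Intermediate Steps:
k(H) = 0
W(-3 - 1*6, 10) + ((-2 + 0)*(-5))*k(10) = (-3 - 1*6) + ((-2 + 0)*(-5))*0 = (-3 - 6) - 2*(-5)*0 = -9 + 10*0 = -9 + 0 = -9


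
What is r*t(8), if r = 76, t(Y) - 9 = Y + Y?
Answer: 1900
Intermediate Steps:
t(Y) = 9 + 2*Y (t(Y) = 9 + (Y + Y) = 9 + 2*Y)
r*t(8) = 76*(9 + 2*8) = 76*(9 + 16) = 76*25 = 1900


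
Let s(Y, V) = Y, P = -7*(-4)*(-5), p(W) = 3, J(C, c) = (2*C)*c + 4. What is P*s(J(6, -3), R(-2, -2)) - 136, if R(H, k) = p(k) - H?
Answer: 4344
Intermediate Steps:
J(C, c) = 4 + 2*C*c (J(C, c) = 2*C*c + 4 = 4 + 2*C*c)
R(H, k) = 3 - H
P = -140 (P = 28*(-5) = -140)
P*s(J(6, -3), R(-2, -2)) - 136 = -140*(4 + 2*6*(-3)) - 136 = -140*(4 - 36) - 136 = -140*(-32) - 136 = 4480 - 136 = 4344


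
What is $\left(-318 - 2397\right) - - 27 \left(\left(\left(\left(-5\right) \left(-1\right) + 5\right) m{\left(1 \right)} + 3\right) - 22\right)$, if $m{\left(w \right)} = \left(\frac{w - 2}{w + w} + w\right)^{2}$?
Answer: $- \frac{6321}{2} \approx -3160.5$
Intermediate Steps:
$m{\left(w \right)} = \left(w + \frac{-2 + w}{2 w}\right)^{2}$ ($m{\left(w \right)} = \left(\frac{-2 + w}{2 w} + w\right)^{2} = \left(w + \frac{-2 + w}{2 w}\right)^{2}$)
$\left(-318 - 2397\right) - - 27 \left(\left(\left(\left(-5\right) \left(-1\right) + 5\right) m{\left(1 \right)} + 3\right) - 22\right) = \left(-318 - 2397\right) - - 27 \left(\left(\left(\left(-5\right) \left(-1\right) + 5\right) \frac{\left(-2 + 1 + 2 \cdot 1^{2}\right)^{2}}{4 \cdot 1} + 3\right) - 22\right) = \left(-318 - 2397\right) - - 27 \left(\left(\left(5 + 5\right) \frac{1}{4} \cdot 1 \left(-2 + 1 + 2 \cdot 1\right)^{2} + 3\right) - 22\right) = -2715 - - 27 \left(\left(10 \cdot \frac{1}{4} \cdot 1 \left(-2 + 1 + 2\right)^{2} + 3\right) - 22\right) = -2715 - - 27 \left(\left(10 \cdot \frac{1}{4} \cdot 1 \cdot 1^{2} + 3\right) - 22\right) = -2715 - - 27 \left(\left(10 \cdot \frac{1}{4} \cdot 1 \cdot 1 + 3\right) - 22\right) = -2715 - - 27 \left(\left(10 \cdot \frac{1}{4} + 3\right) - 22\right) = -2715 - - 27 \left(\left(\frac{5}{2} + 3\right) - 22\right) = -2715 - - 27 \left(\frac{11}{2} - 22\right) = -2715 - \left(-27\right) \left(- \frac{33}{2}\right) = -2715 - \frac{891}{2} = - \frac{6321}{2}$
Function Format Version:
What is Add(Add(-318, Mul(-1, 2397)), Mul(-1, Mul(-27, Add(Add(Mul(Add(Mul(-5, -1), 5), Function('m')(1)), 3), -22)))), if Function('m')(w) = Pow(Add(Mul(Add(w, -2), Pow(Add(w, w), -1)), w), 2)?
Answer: Rational(-6321, 2) ≈ -3160.5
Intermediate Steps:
Function('m')(w) = Pow(Add(w, Mul(Rational(1, 2), Pow(w, -1), Add(-2, w))), 2) (Function('m')(w) = Pow(Add(Mul(Add(-2, w), Pow(Mul(2, w), -1)), w), 2) = Pow(Add(Mul(Add(-2, w), Mul(Rational(1, 2), Pow(w, -1))), w), 2) = Pow(Add(Mul(Rational(1, 2), Pow(w, -1), Add(-2, w)), w), 2) = Pow(Add(w, Mul(Rational(1, 2), Pow(w, -1), Add(-2, w))), 2))
Add(Add(-318, Mul(-1, 2397)), Mul(-1, Mul(-27, Add(Add(Mul(Add(Mul(-5, -1), 5), Function('m')(1)), 3), -22)))) = Add(Add(-318, Mul(-1, 2397)), Mul(-1, Mul(-27, Add(Add(Mul(Add(Mul(-5, -1), 5), Mul(Rational(1, 4), Pow(1, -2), Pow(Add(-2, 1, Mul(2, Pow(1, 2))), 2))), 3), -22)))) = Add(Add(-318, -2397), Mul(-1, Mul(-27, Add(Add(Mul(Add(5, 5), Mul(Rational(1, 4), 1, Pow(Add(-2, 1, Mul(2, 1)), 2))), 3), -22)))) = Add(-2715, Mul(-1, Mul(-27, Add(Add(Mul(10, Mul(Rational(1, 4), 1, Pow(Add(-2, 1, 2), 2))), 3), -22)))) = Add(-2715, Mul(-1, Mul(-27, Add(Add(Mul(10, Mul(Rational(1, 4), 1, Pow(1, 2))), 3), -22)))) = Add(-2715, Mul(-1, Mul(-27, Add(Add(Mul(10, Mul(Rational(1, 4), 1, 1)), 3), -22)))) = Add(-2715, Mul(-1, Mul(-27, Add(Add(Mul(10, Rational(1, 4)), 3), -22)))) = Add(-2715, Mul(-1, Mul(-27, Add(Add(Rational(5, 2), 3), -22)))) = Add(-2715, Mul(-1, Mul(-27, Add(Rational(11, 2), -22)))) = Add(-2715, Mul(-1, Mul(-27, Rational(-33, 2)))) = Add(-2715, Mul(-1, Rational(891, 2))) = Add(-2715, Rational(-891, 2)) = Rational(-6321, 2)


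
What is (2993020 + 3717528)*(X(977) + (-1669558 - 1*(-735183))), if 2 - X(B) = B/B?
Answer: -6270161576952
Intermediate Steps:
X(B) = 1 (X(B) = 2 - B/B = 2 - 1*1 = 2 - 1 = 1)
(2993020 + 3717528)*(X(977) + (-1669558 - 1*(-735183))) = (2993020 + 3717528)*(1 + (-1669558 - 1*(-735183))) = 6710548*(1 + (-1669558 + 735183)) = 6710548*(1 - 934375) = 6710548*(-934374) = -6270161576952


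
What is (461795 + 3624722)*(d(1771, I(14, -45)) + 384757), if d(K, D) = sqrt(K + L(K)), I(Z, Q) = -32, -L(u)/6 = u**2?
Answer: 1572316021369 + 102162925*I*sqrt(30107) ≈ 1.5723e+12 + 1.7727e+10*I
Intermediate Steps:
L(u) = -6*u**2
d(K, D) = sqrt(K - 6*K**2)
(461795 + 3624722)*(d(1771, I(14, -45)) + 384757) = (461795 + 3624722)*(sqrt(1771*(1 - 6*1771)) + 384757) = 4086517*(sqrt(1771*(1 - 10626)) + 384757) = 4086517*(sqrt(1771*(-10625)) + 384757) = 4086517*(sqrt(-18816875) + 384757) = 4086517*(25*I*sqrt(30107) + 384757) = 4086517*(384757 + 25*I*sqrt(30107)) = 1572316021369 + 102162925*I*sqrt(30107)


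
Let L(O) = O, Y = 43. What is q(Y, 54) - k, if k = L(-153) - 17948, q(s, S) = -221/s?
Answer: 778122/43 ≈ 18096.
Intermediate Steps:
k = -18101 (k = -153 - 17948 = -18101)
q(Y, 54) - k = -221/43 - 1*(-18101) = -221*1/43 + 18101 = -221/43 + 18101 = 778122/43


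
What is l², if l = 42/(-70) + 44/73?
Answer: 1/133225 ≈ 7.5061e-6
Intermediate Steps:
l = 1/365 (l = 42*(-1/70) + 44*(1/73) = -⅗ + 44/73 = 1/365 ≈ 0.0027397)
l² = (1/365)² = 1/133225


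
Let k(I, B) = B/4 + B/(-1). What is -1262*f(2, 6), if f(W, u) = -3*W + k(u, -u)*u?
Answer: -26502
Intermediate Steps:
k(I, B) = -3*B/4 (k(I, B) = B*(¼) + B*(-1) = B/4 - B = -3*B/4)
f(W, u) = -3*W + 3*u²/4 (f(W, u) = -3*W + (-(-3)*u/4)*u = -3*W + (3*u/4)*u = -3*W + 3*u²/4)
-1262*f(2, 6) = -1262*(-3*2 + (¾)*6²) = -1262*(-6 + (¾)*36) = -1262*(-6 + 27) = -1262*21 = -26502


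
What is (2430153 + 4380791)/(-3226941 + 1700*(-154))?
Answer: -6810944/3488741 ≈ -1.9523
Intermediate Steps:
(2430153 + 4380791)/(-3226941 + 1700*(-154)) = 6810944/(-3226941 - 261800) = 6810944/(-3488741) = 6810944*(-1/3488741) = -6810944/3488741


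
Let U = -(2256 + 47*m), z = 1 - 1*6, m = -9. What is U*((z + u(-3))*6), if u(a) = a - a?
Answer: 54990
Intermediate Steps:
u(a) = 0
z = -5 (z = 1 - 6 = -5)
U = -1833 (U = -47/(1/((4*(-3))*(-4) - 9)) = -47/(1/(-12*(-4) - 9)) = -47/(1/(48 - 9)) = -47/(1/39) = -47/1/39 = -47*39 = -1833)
U*((z + u(-3))*6) = -1833*(-5 + 0)*6 = -(-9165)*6 = -1833*(-30) = 54990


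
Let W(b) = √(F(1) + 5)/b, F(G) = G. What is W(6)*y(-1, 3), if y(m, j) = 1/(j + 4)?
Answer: √6/42 ≈ 0.058321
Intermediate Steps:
y(m, j) = 1/(4 + j)
W(b) = √6/b (W(b) = √(1 + 5)/b = √6/b)
W(6)*y(-1, 3) = (√6/6)/(4 + 3) = (√6*(⅙))/7 = (√6/6)*(⅐) = √6/42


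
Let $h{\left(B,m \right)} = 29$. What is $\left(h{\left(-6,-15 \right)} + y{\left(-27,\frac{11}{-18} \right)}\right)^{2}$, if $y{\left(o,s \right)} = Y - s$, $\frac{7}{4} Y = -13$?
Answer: $\frac{7812025}{15876} \approx 492.06$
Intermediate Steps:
$Y = - \frac{52}{7}$ ($Y = \frac{4}{7} \left(-13\right) = - \frac{52}{7} \approx -7.4286$)
$y{\left(o,s \right)} = - \frac{52}{7} - s$
$\left(h{\left(-6,-15 \right)} + y{\left(-27,\frac{11}{-18} \right)}\right)^{2} = \left(29 - \left(\frac{52}{7} + \frac{11}{-18}\right)\right)^{2} = \left(29 - \left(\frac{52}{7} + 11 \left(- \frac{1}{18}\right)\right)\right)^{2} = \left(29 - \frac{859}{126}\right)^{2} = \left(\frac{2795}{126}\right)^{2} = \frac{7812025}{15876}$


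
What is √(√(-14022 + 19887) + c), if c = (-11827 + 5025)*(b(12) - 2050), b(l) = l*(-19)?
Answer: √(15494956 + √5865) ≈ 3936.4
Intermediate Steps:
b(l) = -19*l
c = 15494956 (c = (-11827 + 5025)*(-19*12 - 2050) = -6802*(-228 - 2050) = -6802*(-2278) = 15494956)
√(√(-14022 + 19887) + c) = √(√(-14022 + 19887) + 15494956) = √(√5865 + 15494956) = √(15494956 + √5865)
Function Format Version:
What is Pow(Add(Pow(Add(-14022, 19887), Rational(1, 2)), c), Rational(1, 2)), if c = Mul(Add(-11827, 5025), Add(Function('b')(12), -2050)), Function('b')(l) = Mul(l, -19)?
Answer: Pow(Add(15494956, Pow(5865, Rational(1, 2))), Rational(1, 2)) ≈ 3936.4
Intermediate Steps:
Function('b')(l) = Mul(-19, l)
c = 15494956 (c = Mul(Add(-11827, 5025), Add(Mul(-19, 12), -2050)) = Mul(-6802, Add(-228, -2050)) = Mul(-6802, -2278) = 15494956)
Pow(Add(Pow(Add(-14022, 19887), Rational(1, 2)), c), Rational(1, 2)) = Pow(Add(Pow(Add(-14022, 19887), Rational(1, 2)), 15494956), Rational(1, 2)) = Pow(Add(Pow(5865, Rational(1, 2)), 15494956), Rational(1, 2)) = Pow(Add(15494956, Pow(5865, Rational(1, 2))), Rational(1, 2))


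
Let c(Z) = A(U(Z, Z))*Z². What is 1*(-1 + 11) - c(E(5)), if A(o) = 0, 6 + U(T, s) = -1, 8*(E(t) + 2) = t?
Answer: 10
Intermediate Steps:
E(t) = -2 + t/8
U(T, s) = -7 (U(T, s) = -6 - 1 = -7)
c(Z) = 0 (c(Z) = 0*Z² = 0)
1*(-1 + 11) - c(E(5)) = 1*(-1 + 11) - 1*0 = 1*10 + 0 = 10 + 0 = 10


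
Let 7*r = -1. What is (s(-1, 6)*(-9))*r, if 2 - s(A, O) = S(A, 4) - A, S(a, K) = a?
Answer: 18/7 ≈ 2.5714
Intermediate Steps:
r = -⅐ (r = (⅐)*(-1) = -⅐ ≈ -0.14286)
s(A, O) = 2 (s(A, O) = 2 - (A - A) = 2 - 1*0 = 2 + 0 = 2)
(s(-1, 6)*(-9))*r = (2*(-9))*(-⅐) = -18*(-⅐) = 18/7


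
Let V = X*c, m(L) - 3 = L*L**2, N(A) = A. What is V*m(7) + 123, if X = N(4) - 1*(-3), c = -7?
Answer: -16831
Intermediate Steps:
m(L) = 3 + L**3 (m(L) = 3 + L*L**2 = 3 + L**3)
X = 7 (X = 4 - 1*(-3) = 4 + 3 = 7)
V = -49 (V = 7*(-7) = -49)
V*m(7) + 123 = -49*(3 + 7**3) + 123 = -49*(3 + 343) + 123 = -49*346 + 123 = -16954 + 123 = -16831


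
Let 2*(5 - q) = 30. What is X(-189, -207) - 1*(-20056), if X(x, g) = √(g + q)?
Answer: 20056 + I*√217 ≈ 20056.0 + 14.731*I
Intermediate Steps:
q = -10 (q = 5 - ½*30 = 5 - 15 = -10)
X(x, g) = √(-10 + g) (X(x, g) = √(g - 10) = √(-10 + g))
X(-189, -207) - 1*(-20056) = √(-10 - 207) - 1*(-20056) = √(-217) + 20056 = I*√217 + 20056 = 20056 + I*√217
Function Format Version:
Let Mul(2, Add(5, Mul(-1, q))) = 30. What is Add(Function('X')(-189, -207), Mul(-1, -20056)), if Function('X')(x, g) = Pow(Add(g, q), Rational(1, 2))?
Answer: Add(20056, Mul(I, Pow(217, Rational(1, 2)))) ≈ Add(20056., Mul(14.731, I))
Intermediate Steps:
q = -10 (q = Add(5, Mul(Rational(-1, 2), 30)) = Add(5, -15) = -10)
Function('X')(x, g) = Pow(Add(-10, g), Rational(1, 2)) (Function('X')(x, g) = Pow(Add(g, -10), Rational(1, 2)) = Pow(Add(-10, g), Rational(1, 2)))
Add(Function('X')(-189, -207), Mul(-1, -20056)) = Add(Pow(Add(-10, -207), Rational(1, 2)), Mul(-1, -20056)) = Add(Pow(-217, Rational(1, 2)), 20056) = Add(Mul(I, Pow(217, Rational(1, 2))), 20056) = Add(20056, Mul(I, Pow(217, Rational(1, 2))))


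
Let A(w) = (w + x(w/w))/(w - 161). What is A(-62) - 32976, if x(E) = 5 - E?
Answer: -7353590/223 ≈ -32976.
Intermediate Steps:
A(w) = (4 + w)/(-161 + w) (A(w) = (w + (5 - w/w))/(w - 161) = (w + (5 - 1*1))/(-161 + w) = (w + (5 - 1))/(-161 + w) = (w + 4)/(-161 + w) = (4 + w)/(-161 + w))
A(-62) - 32976 = (4 - 62)/(-161 - 62) - 32976 = -58/(-223) - 32976 = -1/223*(-58) - 32976 = 58/223 - 32976 = -7353590/223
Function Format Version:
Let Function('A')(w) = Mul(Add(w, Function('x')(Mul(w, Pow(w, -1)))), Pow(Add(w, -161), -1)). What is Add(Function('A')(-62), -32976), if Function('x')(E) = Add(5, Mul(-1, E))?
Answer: Rational(-7353590, 223) ≈ -32976.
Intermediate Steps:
Function('A')(w) = Mul(Pow(Add(-161, w), -1), Add(4, w)) (Function('A')(w) = Mul(Add(w, Add(5, Mul(-1, Mul(w, Pow(w, -1))))), Pow(Add(w, -161), -1)) = Mul(Add(w, Add(5, Mul(-1, 1))), Pow(Add(-161, w), -1)) = Mul(Add(w, Add(5, -1)), Pow(Add(-161, w), -1)) = Mul(Add(w, 4), Pow(Add(-161, w), -1)) = Mul(Add(4, w), Pow(Add(-161, w), -1)) = Mul(Pow(Add(-161, w), -1), Add(4, w)))
Add(Function('A')(-62), -32976) = Add(Mul(Pow(Add(-161, -62), -1), Add(4, -62)), -32976) = Add(Mul(Pow(-223, -1), -58), -32976) = Add(Mul(Rational(-1, 223), -58), -32976) = Add(Rational(58, 223), -32976) = Rational(-7353590, 223)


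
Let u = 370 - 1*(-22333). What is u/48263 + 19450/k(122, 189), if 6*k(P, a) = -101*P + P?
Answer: -53553155/5888086 ≈ -9.0952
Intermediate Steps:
k(P, a) = -50*P/3 (k(P, a) = (-101*P + P)/6 = (-100*P)/6 = -50*P/3)
u = 22703 (u = 370 + 22333 = 22703)
u/48263 + 19450/k(122, 189) = 22703/48263 + 19450/((-50/3*122)) = 22703*(1/48263) + 19450/(-6100/3) = 22703/48263 + 19450*(-3/6100) = 22703/48263 - 1167/122 = -53553155/5888086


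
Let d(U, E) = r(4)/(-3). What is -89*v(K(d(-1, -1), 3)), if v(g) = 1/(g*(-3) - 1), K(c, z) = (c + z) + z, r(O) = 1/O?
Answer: 356/75 ≈ 4.7467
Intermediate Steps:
d(U, E) = -1/12 (d(U, E) = 1/(4*(-3)) = (¼)*(-⅓) = -1/12)
K(c, z) = c + 2*z
v(g) = 1/(-1 - 3*g) (v(g) = 1/(-3*g - 1) = 1/(-1 - 3*g))
-89*v(K(d(-1, -1), 3)) = -(-89)/(1 + 3*(-1/12 + 2*3)) = -(-89)/(1 + 3*(-1/12 + 6)) = -(-89)/(1 + 3*(71/12)) = -(-89)/(1 + 71/4) = -(-89)/75/4 = -(-89)*4/75 = -89*(-4/75) = 356/75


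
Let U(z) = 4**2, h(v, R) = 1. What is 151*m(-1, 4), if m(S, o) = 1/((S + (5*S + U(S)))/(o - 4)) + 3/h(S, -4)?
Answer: 453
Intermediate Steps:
U(z) = 16
m(S, o) = 3 + (-4 + o)/(16 + 6*S) (m(S, o) = 1/((S + (5*S + 16))/(o - 4)) + 3/1 = 1/((S + (16 + 5*S))/(-4 + o)) + 3*1 = 1/((16 + 6*S)/(-4 + o)) + 3 = 1*((-4 + o)/(16 + 6*S)) + 3 = (-4 + o)/(16 + 6*S) + 3 = 3 + (-4 + o)/(16 + 6*S))
151*m(-1, 4) = 151*((44 + 4 + 18*(-1))/(2*(8 + 3*(-1)))) = 151*((44 + 4 - 18)/(2*(8 - 3))) = 151*((1/2)*30/5) = 151*((1/2)*(1/5)*30) = 151*3 = 453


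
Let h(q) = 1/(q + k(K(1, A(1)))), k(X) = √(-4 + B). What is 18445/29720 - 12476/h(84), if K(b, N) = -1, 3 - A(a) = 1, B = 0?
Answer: -6229213207/5944 - 24952*I ≈ -1.048e+6 - 24952.0*I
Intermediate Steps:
A(a) = 2 (A(a) = 3 - 1*1 = 3 - 1 = 2)
k(X) = 2*I (k(X) = √(-4 + 0) = √(-4) = 2*I)
h(q) = 1/(q + 2*I)
18445/29720 - 12476/h(84) = 18445/29720 - (1047984 + 24952*I) = 18445*(1/29720) - (1047984 + 24952*I) = 3689/5944 - 12476*(84 + 2*I) = 3689/5944 + (-1047984 - 24952*I) = -6229213207/5944 - 24952*I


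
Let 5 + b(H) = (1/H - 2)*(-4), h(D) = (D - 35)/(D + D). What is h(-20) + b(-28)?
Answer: 253/56 ≈ 4.5179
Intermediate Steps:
h(D) = (-35 + D)/(2*D) (h(D) = (-35 + D)/((2*D)) = (-35 + D)*(1/(2*D)) = (-35 + D)/(2*D))
b(H) = 3 - 4/H (b(H) = -5 + (1/H - 2)*(-4) = -5 + (-2 + 1/H)*(-4) = -5 + (8 - 4/H) = 3 - 4/H)
h(-20) + b(-28) = (½)*(-35 - 20)/(-20) + (3 - 4/(-28)) = (½)*(-1/20)*(-55) + (3 - 4*(-1/28)) = 11/8 + (3 + ⅐) = 11/8 + 22/7 = 253/56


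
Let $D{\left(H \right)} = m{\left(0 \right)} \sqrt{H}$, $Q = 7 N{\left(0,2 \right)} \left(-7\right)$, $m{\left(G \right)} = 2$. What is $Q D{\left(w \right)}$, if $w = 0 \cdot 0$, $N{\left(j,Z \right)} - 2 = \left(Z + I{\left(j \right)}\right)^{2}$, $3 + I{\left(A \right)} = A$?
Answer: $0$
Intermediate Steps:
$I{\left(A \right)} = -3 + A$
$N{\left(j,Z \right)} = 2 + \left(-3 + Z + j\right)^{2}$ ($N{\left(j,Z \right)} = 2 + \left(Z + \left(-3 + j\right)\right)^{2} = 2 + \left(-3 + Z + j\right)^{2}$)
$w = 0$
$Q = -147$ ($Q = 7 \left(2 + \left(-3 + 2 + 0\right)^{2}\right) \left(-7\right) = 7 \left(2 + \left(-1\right)^{2}\right) \left(-7\right) = 7 \left(2 + 1\right) \left(-7\right) = 7 \cdot 3 \left(-7\right) = 21 \left(-7\right) = -147$)
$D{\left(H \right)} = 2 \sqrt{H}$
$Q D{\left(w \right)} = - 147 \cdot 2 \sqrt{0} = - 147 \cdot 2 \cdot 0 = \left(-147\right) 0 = 0$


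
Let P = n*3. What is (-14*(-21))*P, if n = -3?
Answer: -2646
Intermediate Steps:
P = -9 (P = -3*3 = -9)
(-14*(-21))*P = -14*(-21)*(-9) = 294*(-9) = -2646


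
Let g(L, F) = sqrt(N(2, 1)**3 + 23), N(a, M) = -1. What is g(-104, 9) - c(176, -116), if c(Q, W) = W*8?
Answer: 928 + sqrt(22) ≈ 932.69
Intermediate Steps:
c(Q, W) = 8*W
g(L, F) = sqrt(22) (g(L, F) = sqrt((-1)**3 + 23) = sqrt(-1 + 23) = sqrt(22))
g(-104, 9) - c(176, -116) = sqrt(22) - 8*(-116) = sqrt(22) - 1*(-928) = sqrt(22) + 928 = 928 + sqrt(22)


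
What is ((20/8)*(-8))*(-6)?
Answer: 120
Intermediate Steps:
((20/8)*(-8))*(-6) = ((20*(⅛))*(-8))*(-6) = ((5/2)*(-8))*(-6) = -20*(-6) = 120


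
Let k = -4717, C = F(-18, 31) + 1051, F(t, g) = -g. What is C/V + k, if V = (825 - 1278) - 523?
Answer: -1151203/244 ≈ -4718.0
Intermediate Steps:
V = -976 (V = -453 - 523 = -976)
C = 1020 (C = -1*31 + 1051 = -31 + 1051 = 1020)
C/V + k = 1020/(-976) - 4717 = 1020*(-1/976) - 4717 = -255/244 - 4717 = -1151203/244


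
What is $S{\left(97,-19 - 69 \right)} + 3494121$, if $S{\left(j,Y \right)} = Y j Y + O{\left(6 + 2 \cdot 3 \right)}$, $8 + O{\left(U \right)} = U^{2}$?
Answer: $4245425$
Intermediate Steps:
$O{\left(U \right)} = -8 + U^{2}$
$S{\left(j,Y \right)} = 136 + j Y^{2}$ ($S{\left(j,Y \right)} = Y j Y - \left(8 - \left(6 + 2 \cdot 3\right)^{2}\right) = j Y^{2} - \left(8 - \left(6 + 6\right)^{2}\right) = j Y^{2} - \left(8 - 12^{2}\right) = j Y^{2} + \left(-8 + 144\right) = j Y^{2} + 136 = 136 + j Y^{2}$)
$S{\left(97,-19 - 69 \right)} + 3494121 = \left(136 + 97 \left(-19 - 69\right)^{2}\right) + 3494121 = \left(136 + 97 \left(-88\right)^{2}\right) + 3494121 = \left(136 + 97 \cdot 7744\right) + 3494121 = \left(136 + 751168\right) + 3494121 = 751304 + 3494121 = 4245425$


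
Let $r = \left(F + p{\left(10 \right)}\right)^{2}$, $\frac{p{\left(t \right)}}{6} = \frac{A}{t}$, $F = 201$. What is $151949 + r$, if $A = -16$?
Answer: $\frac{4714574}{25} \approx 1.8858 \cdot 10^{5}$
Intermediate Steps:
$p{\left(t \right)} = - \frac{96}{t}$ ($p{\left(t \right)} = 6 \left(- \frac{16}{t}\right) = - \frac{96}{t}$)
$r = \frac{915849}{25}$ ($r = \left(201 - \frac{96}{10}\right)^{2} = \left(201 - \frac{48}{5}\right)^{2} = \left(\frac{957}{5}\right)^{2} = \frac{915849}{25} \approx 36634.0$)
$151949 + r = 151949 + \frac{915849}{25} = \frac{4714574}{25}$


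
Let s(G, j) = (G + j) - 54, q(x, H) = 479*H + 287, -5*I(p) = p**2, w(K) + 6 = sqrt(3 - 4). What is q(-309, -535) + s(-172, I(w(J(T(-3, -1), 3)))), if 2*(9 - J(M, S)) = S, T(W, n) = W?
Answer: -256211 + 12*I/5 ≈ -2.5621e+5 + 2.4*I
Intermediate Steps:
J(M, S) = 9 - S/2
w(K) = -6 + I (w(K) = -6 + sqrt(3 - 4) = -6 + sqrt(-1) = -6 + I)
I(p) = -p**2/5
q(x, H) = 287 + 479*H
s(G, j) = -54 + G + j
q(-309, -535) + s(-172, I(w(J(T(-3, -1), 3)))) = (287 + 479*(-535)) + (-54 - 172 - (-6 + I)**2/5) = (287 - 256265) + (-226 - (-6 + I)**2/5) = -255978 + (-226 - (-6 + I)**2/5) = -256204 - (-6 + I)**2/5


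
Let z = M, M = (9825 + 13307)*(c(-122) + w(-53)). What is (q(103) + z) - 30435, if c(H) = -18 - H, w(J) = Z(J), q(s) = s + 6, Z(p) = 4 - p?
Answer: 3693926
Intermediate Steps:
q(s) = 6 + s
w(J) = 4 - J
M = 3724252 (M = (9825 + 13307)*((-18 - 1*(-122)) + (4 - 1*(-53))) = 23132*((-18 + 122) + (4 + 53)) = 23132*(104 + 57) = 23132*161 = 3724252)
z = 3724252
(q(103) + z) - 30435 = ((6 + 103) + 3724252) - 30435 = (109 + 3724252) - 30435 = 3724361 - 30435 = 3693926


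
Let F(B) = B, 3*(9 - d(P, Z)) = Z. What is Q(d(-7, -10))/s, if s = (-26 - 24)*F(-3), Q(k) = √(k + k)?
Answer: √222/450 ≈ 0.033110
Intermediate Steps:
d(P, Z) = 9 - Z/3
Q(k) = √2*√k (Q(k) = √(2*k) = √2*√k)
s = 150 (s = (-26 - 24)*(-3) = -50*(-3) = 150)
Q(d(-7, -10))/s = (√2*√(9 - ⅓*(-10)))/150 = (√2*√(9 + 10/3))*(1/150) = (√2*√(37/3))*(1/150) = (√2*(√111/3))*(1/150) = (√222/3)*(1/150) = √222/450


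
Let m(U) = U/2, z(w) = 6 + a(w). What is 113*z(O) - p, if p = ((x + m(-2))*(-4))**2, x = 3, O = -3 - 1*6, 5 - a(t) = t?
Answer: 2196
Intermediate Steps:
a(t) = 5 - t
O = -9 (O = -3 - 6 = -9)
z(w) = 11 - w (z(w) = 6 + (5 - w) = 11 - w)
m(U) = U/2 (m(U) = U*(1/2) = U/2)
p = 64 (p = ((3 + (1/2)*(-2))*(-4))**2 = ((3 - 1)*(-4))**2 = (2*(-4))**2 = (-8)**2 = 64)
113*z(O) - p = 113*(11 - 1*(-9)) - 1*64 = 113*(11 + 9) - 64 = 113*20 - 64 = 2260 - 64 = 2196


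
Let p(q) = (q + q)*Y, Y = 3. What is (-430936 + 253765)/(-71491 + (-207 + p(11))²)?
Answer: 177171/51610 ≈ 3.4329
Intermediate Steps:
p(q) = 6*q (p(q) = (q + q)*3 = (2*q)*3 = 6*q)
(-430936 + 253765)/(-71491 + (-207 + p(11))²) = (-430936 + 253765)/(-71491 + (-207 + 6*11)²) = -177171/(-71491 + (-207 + 66)²) = -177171/(-71491 + (-141)²) = -177171/(-71491 + 19881) = -177171/(-51610) = -177171*(-1/51610) = 177171/51610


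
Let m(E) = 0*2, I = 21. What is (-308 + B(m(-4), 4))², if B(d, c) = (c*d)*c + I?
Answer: 82369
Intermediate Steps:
m(E) = 0
B(d, c) = 21 + d*c² (B(d, c) = (c*d)*c + 21 = d*c² + 21 = 21 + d*c²)
(-308 + B(m(-4), 4))² = (-308 + (21 + 0*4²))² = (-308 + (21 + 0*16))² = (-308 + (21 + 0))² = (-308 + 21)² = (-287)² = 82369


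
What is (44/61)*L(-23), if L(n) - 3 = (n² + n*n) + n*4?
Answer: 42636/61 ≈ 698.95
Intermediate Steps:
L(n) = 3 + 2*n² + 4*n (L(n) = 3 + ((n² + n*n) + n*4) = 3 + ((n² + n²) + 4*n) = 3 + (2*n² + 4*n) = 3 + 2*n² + 4*n)
(44/61)*L(-23) = (44/61)*(3 + 2*(-23)² + 4*(-23)) = (44*(1/61))*(3 + 2*529 - 92) = 44*(3 + 1058 - 92)/61 = (44/61)*969 = 42636/61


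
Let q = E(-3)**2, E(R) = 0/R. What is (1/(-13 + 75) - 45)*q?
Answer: 0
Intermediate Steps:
E(R) = 0
q = 0 (q = 0**2 = 0)
(1/(-13 + 75) - 45)*q = (1/(-13 + 75) - 45)*0 = (1/62 - 45)*0 = -2789/62*0 = 0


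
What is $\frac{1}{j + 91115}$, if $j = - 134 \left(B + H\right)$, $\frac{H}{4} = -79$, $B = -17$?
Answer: $\frac{1}{135737} \approx 7.3672 \cdot 10^{-6}$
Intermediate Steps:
$H = -316$ ($H = 4 \left(-79\right) = -316$)
$j = 44622$ ($j = - 134 \left(-17 - 316\right) = \left(-134\right) \left(-333\right) = 44622$)
$\frac{1}{j + 91115} = \frac{1}{44622 + 91115} = \frac{1}{135737}$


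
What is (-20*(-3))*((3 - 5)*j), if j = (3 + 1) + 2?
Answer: -720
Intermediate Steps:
j = 6 (j = 4 + 2 = 6)
(-20*(-3))*((3 - 5)*j) = (-20*(-3))*((3 - 5)*6) = 60*(-2*6) = 60*(-12) = -720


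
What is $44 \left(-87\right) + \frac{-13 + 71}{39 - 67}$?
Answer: $- \frac{53621}{14} \approx -3830.1$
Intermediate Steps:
$44 \left(-87\right) + \frac{-13 + 71}{39 - 67} = -3828 + \frac{58}{-28} = -3828 + 58 \left(- \frac{1}{28}\right) = -3828 - \frac{29}{14} = - \frac{53621}{14}$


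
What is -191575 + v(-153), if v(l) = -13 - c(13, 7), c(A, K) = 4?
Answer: -191592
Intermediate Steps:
v(l) = -17 (v(l) = -13 - 1*4 = -13 - 4 = -17)
-191575 + v(-153) = -191575 - 17 = -191592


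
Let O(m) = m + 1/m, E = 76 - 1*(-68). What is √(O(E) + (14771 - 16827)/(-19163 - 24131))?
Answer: √9720409381537/259764 ≈ 12.002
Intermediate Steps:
E = 144 (E = 76 + 68 = 144)
√(O(E) + (14771 - 16827)/(-19163 - 24131)) = √((144 + 1/144) + (14771 - 16827)/(-19163 - 24131)) = √((144 + 1/144) - 2056/(-43294)) = √(20737/144 - 2056*(-1/43294)) = √(20737/144 + 1028/21647) = √(449041871/3117168) = √9720409381537/259764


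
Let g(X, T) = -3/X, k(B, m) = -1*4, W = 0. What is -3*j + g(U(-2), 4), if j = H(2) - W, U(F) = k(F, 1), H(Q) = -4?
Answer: 51/4 ≈ 12.750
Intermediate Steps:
k(B, m) = -4
U(F) = -4
j = -4 (j = -4 - 1*0 = -4 + 0 = -4)
-3*j + g(U(-2), 4) = -3*(-4) - 3/(-4) = 12 - 3*(-1/4) = 12 + 3/4 = 51/4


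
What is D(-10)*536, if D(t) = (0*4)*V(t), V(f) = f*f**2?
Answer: 0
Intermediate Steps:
V(f) = f**3
D(t) = 0 (D(t) = (0*4)*t**3 = 0*t**3 = 0)
D(-10)*536 = 0*536 = 0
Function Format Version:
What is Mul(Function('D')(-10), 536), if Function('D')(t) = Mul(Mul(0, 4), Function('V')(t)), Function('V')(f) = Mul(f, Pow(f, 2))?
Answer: 0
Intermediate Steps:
Function('V')(f) = Pow(f, 3)
Function('D')(t) = 0 (Function('D')(t) = Mul(Mul(0, 4), Pow(t, 3)) = Mul(0, Pow(t, 3)) = 0)
Mul(Function('D')(-10), 536) = Mul(0, 536) = 0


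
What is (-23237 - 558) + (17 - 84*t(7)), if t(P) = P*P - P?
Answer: -27306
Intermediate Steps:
t(P) = P² - P
(-23237 - 558) + (17 - 84*t(7)) = (-23237 - 558) + (17 - 588*(-1 + 7)) = -23795 + (17 - 588*6) = -23795 + (17 - 84*42) = -23795 + (17 - 3528) = -23795 - 3511 = -27306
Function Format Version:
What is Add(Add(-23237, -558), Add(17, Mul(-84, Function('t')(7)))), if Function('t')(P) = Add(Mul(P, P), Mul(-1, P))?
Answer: -27306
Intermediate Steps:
Function('t')(P) = Add(Pow(P, 2), Mul(-1, P))
Add(Add(-23237, -558), Add(17, Mul(-84, Function('t')(7)))) = Add(Add(-23237, -558), Add(17, Mul(-84, Mul(7, Add(-1, 7))))) = Add(-23795, Add(17, Mul(-84, Mul(7, 6)))) = Add(-23795, Add(17, Mul(-84, 42))) = Add(-23795, Add(17, -3528)) = Add(-23795, -3511) = -27306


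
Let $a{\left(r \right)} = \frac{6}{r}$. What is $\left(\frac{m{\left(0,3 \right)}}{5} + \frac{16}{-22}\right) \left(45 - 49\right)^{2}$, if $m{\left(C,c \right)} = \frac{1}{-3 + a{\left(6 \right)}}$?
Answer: $- \frac{728}{55} \approx -13.236$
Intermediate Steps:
$m{\left(C,c \right)} = - \frac{1}{2}$ ($m{\left(C,c \right)} = \frac{1}{-3 + \frac{6}{6}} = \frac{1}{-3 + 6 \cdot \frac{1}{6}} = \frac{1}{-3 + 1} = \frac{1}{-2} = - \frac{1}{2}$)
$\left(\frac{m{\left(0,3 \right)}}{5} + \frac{16}{-22}\right) \left(45 - 49\right)^{2} = \left(- \frac{1}{2 \cdot 5} + \frac{16}{-22}\right) \left(45 - 49\right)^{2} = \left(\left(- \frac{1}{2}\right) \frac{1}{5} + 16 \left(- \frac{1}{22}\right)\right) \left(-4\right)^{2} = \left(- \frac{1}{10} - \frac{8}{11}\right) 16 = \left(- \frac{91}{110}\right) 16 = - \frac{728}{55}$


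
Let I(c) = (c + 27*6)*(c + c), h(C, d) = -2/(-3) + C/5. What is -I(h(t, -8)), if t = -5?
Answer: 970/9 ≈ 107.78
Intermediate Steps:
h(C, d) = 2/3 + C/5 (h(C, d) = -2*(-1/3) + C*(1/5) = 2/3 + C/5)
I(c) = 2*c*(162 + c) (I(c) = (c + 162)*(2*c) = (162 + c)*(2*c) = 2*c*(162 + c))
-I(h(t, -8)) = -2*(2/3 + (1/5)*(-5))*(162 + (2/3 + (1/5)*(-5))) = -2*(2/3 - 1)*(162 + (2/3 - 1)) = -2*(-1)*(162 - 1/3)/3 = -2*(-1)*485/(3*3) = -1*(-970/9) = 970/9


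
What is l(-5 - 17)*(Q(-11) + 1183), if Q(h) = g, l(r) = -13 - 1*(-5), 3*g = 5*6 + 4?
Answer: -28664/3 ≈ -9554.7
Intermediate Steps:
g = 34/3 (g = (5*6 + 4)/3 = (30 + 4)/3 = (1/3)*34 = 34/3 ≈ 11.333)
l(r) = -8 (l(r) = -13 + 5 = -8)
Q(h) = 34/3
l(-5 - 17)*(Q(-11) + 1183) = -8*(34/3 + 1183) = -8*3583/3 = -28664/3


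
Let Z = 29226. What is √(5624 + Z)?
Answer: 5*√1394 ≈ 186.68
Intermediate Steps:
√(5624 + Z) = √(5624 + 29226) = √34850 = 5*√1394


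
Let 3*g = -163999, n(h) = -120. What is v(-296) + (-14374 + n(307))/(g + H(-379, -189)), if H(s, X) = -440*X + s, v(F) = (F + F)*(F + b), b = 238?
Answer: 1447996051/42172 ≈ 34336.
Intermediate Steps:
v(F) = 2*F*(238 + F) (v(F) = (F + F)*(F + 238) = (2*F)*(238 + F) = 2*F*(238 + F))
H(s, X) = s - 440*X
g = -163999/3 (g = (1/3)*(-163999) = -163999/3 ≈ -54666.)
v(-296) + (-14374 + n(307))/(g + H(-379, -189)) = 2*(-296)*(238 - 296) + (-14374 - 120)/(-163999/3 + (-379 - 440*(-189))) = 2*(-296)*(-58) - 14494/(-163999/3 + (-379 + 83160)) = 34336 - 14494/(-163999/3 + 82781) = 34336 - 14494/84344/3 = 34336 - 14494*3/84344 = 34336 - 21741/42172 = 1447996051/42172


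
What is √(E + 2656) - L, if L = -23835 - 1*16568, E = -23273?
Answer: 40403 + I*√20617 ≈ 40403.0 + 143.59*I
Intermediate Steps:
L = -40403 (L = -23835 - 16568 = -40403)
√(E + 2656) - L = √(-23273 + 2656) - 1*(-40403) = √(-20617) + 40403 = I*√20617 + 40403 = 40403 + I*√20617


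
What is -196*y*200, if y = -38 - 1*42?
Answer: 3136000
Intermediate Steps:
y = -80 (y = -38 - 42 = -80)
-196*y*200 = -196*(-80)*200 = 15680*200 = 3136000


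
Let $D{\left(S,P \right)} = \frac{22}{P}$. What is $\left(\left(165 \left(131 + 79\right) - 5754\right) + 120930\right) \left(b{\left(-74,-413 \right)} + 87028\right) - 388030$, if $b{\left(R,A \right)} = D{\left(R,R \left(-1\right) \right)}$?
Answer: $\frac{482432404712}{37} \approx 1.3039 \cdot 10^{10}$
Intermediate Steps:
$b{\left(R,A \right)} = - \frac{22}{R}$ ($b{\left(R,A \right)} = \frac{22}{R \left(-1\right)} = \frac{22}{\left(-1\right) R} = 22 \left(- \frac{1}{R}\right) = - \frac{22}{R}$)
$\left(\left(165 \left(131 + 79\right) - 5754\right) + 120930\right) \left(b{\left(-74,-413 \right)} + 87028\right) - 388030 = \left(\left(165 \left(131 + 79\right) - 5754\right) + 120930\right) \left(- \frac{22}{-74} + 87028\right) - 388030 = \left(\left(165 \cdot 210 - 5754\right) + 120930\right) \left(\left(-22\right) \left(- \frac{1}{74}\right) + 87028\right) - 388030 = \left(\left(34650 - 5754\right) + 120930\right) \left(\frac{11}{37} + 87028\right) - 388030 = \left(28896 + 120930\right) \frac{3220047}{37} - 388030 = 149826 \cdot \frac{3220047}{37} - 388030 = \frac{482446761822}{37} - 388030 = \frac{482432404712}{37}$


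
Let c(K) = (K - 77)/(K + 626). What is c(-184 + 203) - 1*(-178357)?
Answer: 115040207/645 ≈ 1.7836e+5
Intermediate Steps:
c(K) = (-77 + K)/(626 + K)
c(-184 + 203) - 1*(-178357) = (-77 + (-184 + 203))/(626 + (-184 + 203)) - 1*(-178357) = (-77 + 19)/(626 + 19) + 178357 = -58/645 + 178357 = 115040207/645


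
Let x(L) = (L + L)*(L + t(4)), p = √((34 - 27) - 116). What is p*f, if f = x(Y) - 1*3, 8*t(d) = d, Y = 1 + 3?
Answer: 33*I*√109 ≈ 344.53*I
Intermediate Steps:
Y = 4
t(d) = d/8
p = I*√109 (p = √(7 - 116) = √(-109) = I*√109 ≈ 10.44*I)
x(L) = 2*L*(½ + L) (x(L) = (L + L)*(L + (⅛)*4) = (2*L)*(L + ½) = (2*L)*(½ + L) = 2*L*(½ + L))
f = 33 (f = 4*(1 + 2*4) - 1*3 = 4*(1 + 8) - 3 = 4*9 - 3 = 36 - 3 = 33)
p*f = (I*√109)*33 = 33*I*√109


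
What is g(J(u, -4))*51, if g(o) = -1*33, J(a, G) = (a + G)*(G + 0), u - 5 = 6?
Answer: -1683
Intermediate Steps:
u = 11 (u = 5 + 6 = 11)
J(a, G) = G*(G + a) (J(a, G) = (G + a)*G = G*(G + a))
g(o) = -33
g(J(u, -4))*51 = -33*51 = -1683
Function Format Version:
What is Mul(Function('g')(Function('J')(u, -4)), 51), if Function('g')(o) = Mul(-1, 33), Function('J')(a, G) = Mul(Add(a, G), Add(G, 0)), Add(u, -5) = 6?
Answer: -1683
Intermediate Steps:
u = 11 (u = Add(5, 6) = 11)
Function('J')(a, G) = Mul(G, Add(G, a)) (Function('J')(a, G) = Mul(Add(G, a), G) = Mul(G, Add(G, a)))
Function('g')(o) = -33
Mul(Function('g')(Function('J')(u, -4)), 51) = Mul(-33, 51) = -1683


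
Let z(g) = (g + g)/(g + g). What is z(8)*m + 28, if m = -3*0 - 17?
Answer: 11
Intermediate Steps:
z(g) = 1 (z(g) = (2*g)/((2*g)) = (2*g)*(1/(2*g)) = 1)
m = -17 (m = 0 - 17 = -17)
z(8)*m + 28 = 1*(-17) + 28 = -17 + 28 = 11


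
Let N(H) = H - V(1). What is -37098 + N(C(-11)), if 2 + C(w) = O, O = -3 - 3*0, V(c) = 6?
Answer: -37109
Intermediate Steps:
O = -3 (O = -3 + 0 = -3)
C(w) = -5 (C(w) = -2 - 3 = -5)
N(H) = -6 + H (N(H) = H - 1*6 = H - 6 = -6 + H)
-37098 + N(C(-11)) = -37098 + (-6 - 5) = -37098 - 11 = -37109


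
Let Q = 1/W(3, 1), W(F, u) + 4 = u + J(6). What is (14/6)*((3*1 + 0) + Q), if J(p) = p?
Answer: 70/9 ≈ 7.7778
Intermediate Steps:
W(F, u) = 2 + u (W(F, u) = -4 + (u + 6) = -4 + (6 + u) = 2 + u)
Q = ⅓ (Q = 1/(2 + 1) = 1/3 = ⅓ ≈ 0.33333)
(14/6)*((3*1 + 0) + Q) = (14/6)*((3*1 + 0) + ⅓) = (14*(⅙))*((3 + 0) + ⅓) = 7*(3 + ⅓)/3 = (7/3)*(10/3) = 70/9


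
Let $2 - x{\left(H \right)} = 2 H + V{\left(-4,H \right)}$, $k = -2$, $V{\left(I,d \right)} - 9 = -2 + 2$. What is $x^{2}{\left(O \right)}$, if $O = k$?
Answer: $9$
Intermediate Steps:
$V{\left(I,d \right)} = 9$ ($V{\left(I,d \right)} = 9 + \left(-2 + 2\right) = 9 + 0 = 9$)
$O = -2$
$x{\left(H \right)} = -7 - 2 H$ ($x{\left(H \right)} = 2 - \left(2 H + 9\right) = 2 - \left(9 + 2 H\right) = -7 - 2 H$)
$x^{2}{\left(O \right)} = \left(-7 - -4\right)^{2} = \left(-7 + 4\right)^{2} = \left(-3\right)^{2} = 9$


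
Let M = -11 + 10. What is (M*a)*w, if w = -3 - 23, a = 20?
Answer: 520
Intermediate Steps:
M = -1
w = -26
(M*a)*w = -1*20*(-26) = -20*(-26) = 520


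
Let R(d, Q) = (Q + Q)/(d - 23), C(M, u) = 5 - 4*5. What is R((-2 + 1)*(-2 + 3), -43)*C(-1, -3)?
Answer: -215/4 ≈ -53.750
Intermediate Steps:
C(M, u) = -15 (C(M, u) = 5 - 20 = -15)
R(d, Q) = 2*Q/(-23 + d) (R(d, Q) = (2*Q)/(-23 + d) = 2*Q/(-23 + d))
R((-2 + 1)*(-2 + 3), -43)*C(-1, -3) = (2*(-43)/(-23 + (-2 + 1)*(-2 + 3)))*(-15) = (2*(-43)/(-23 - 1*1))*(-15) = (2*(-43)/(-23 - 1))*(-15) = (2*(-43)/(-24))*(-15) = (2*(-43)*(-1/24))*(-15) = (43/12)*(-15) = -215/4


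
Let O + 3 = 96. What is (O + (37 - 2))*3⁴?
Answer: 10368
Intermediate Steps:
O = 93 (O = -3 + 96 = 93)
(O + (37 - 2))*3⁴ = (93 + (37 - 2))*3⁴ = (93 + 35)*81 = 128*81 = 10368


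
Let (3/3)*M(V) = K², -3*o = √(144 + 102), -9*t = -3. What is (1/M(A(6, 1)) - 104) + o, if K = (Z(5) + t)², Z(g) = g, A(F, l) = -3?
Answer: -6815663/65536 - √246/3 ≈ -109.23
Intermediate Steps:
t = ⅓ (t = -⅑*(-3) = ⅓ ≈ 0.33333)
o = -√246/3 (o = -√(144 + 102)/3 = -√246/3 ≈ -5.2281)
K = 256/9 (K = (5 + ⅓)² = (16/3)² = 256/9 ≈ 28.444)
M(V) = 65536/81 (M(V) = (256/9)² = 65536/81)
(1/M(A(6, 1)) - 104) + o = (1/(65536/81) - 104) - √246/3 = (81/65536 - 104) - √246/3 = -6815663/65536 - √246/3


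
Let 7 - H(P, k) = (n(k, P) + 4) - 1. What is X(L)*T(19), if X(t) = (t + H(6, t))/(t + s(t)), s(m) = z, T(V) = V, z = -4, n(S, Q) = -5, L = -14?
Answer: 95/18 ≈ 5.2778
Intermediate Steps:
H(P, k) = 9 (H(P, k) = 7 - ((-5 + 4) - 1) = 7 - (-1 - 1) = 7 - 1*(-2) = 7 + 2 = 9)
s(m) = -4
X(t) = (9 + t)/(-4 + t) (X(t) = (t + 9)/(t - 4) = (9 + t)/(-4 + t))
X(L)*T(19) = ((9 - 14)/(-4 - 14))*19 = (-5/(-18))*19 = -1/18*(-5)*19 = (5/18)*19 = 95/18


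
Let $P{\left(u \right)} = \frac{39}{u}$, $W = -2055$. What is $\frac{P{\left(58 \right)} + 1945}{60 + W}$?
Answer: $- \frac{112849}{115710} \approx -0.97527$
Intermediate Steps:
$\frac{P{\left(58 \right)} + 1945}{60 + W} = \frac{\frac{39}{58} + 1945}{60 - 2055} = \frac{39 \cdot \frac{1}{58} + 1945}{-1995} = \left(\frac{39}{58} + 1945\right) \left(- \frac{1}{1995}\right) = \frac{112849}{58} \left(- \frac{1}{1995}\right) = - \frac{112849}{115710}$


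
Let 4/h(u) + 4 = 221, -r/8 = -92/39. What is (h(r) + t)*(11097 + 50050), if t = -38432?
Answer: -509950081780/217 ≈ -2.3500e+9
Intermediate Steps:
r = 736/39 (r = -(-736)/39 = -8*(-92/39) = 736/39 ≈ 18.872)
h(u) = 4/217 (h(u) = 4/(-4 + 221) = 4/217)
(h(r) + t)*(11097 + 50050) = (4/217 - 38432)*(11097 + 50050) = -8339740/217*61147 = -509950081780/217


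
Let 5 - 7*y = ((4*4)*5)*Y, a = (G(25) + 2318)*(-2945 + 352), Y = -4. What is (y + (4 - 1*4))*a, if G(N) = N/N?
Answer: -1954279275/7 ≈ -2.7918e+8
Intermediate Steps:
G(N) = 1
a = -6013167 (a = (1 + 2318)*(-2945 + 352) = 2319*(-2593) = -6013167)
y = 325/7 (y = 5/7 - (4*4)*5*(-4)/7 = 5/7 - 16*5*(-4)/7 = 5/7 - 80*(-4)/7 = 5/7 - 1/7*(-320) = 5/7 + 320/7 = 325/7 ≈ 46.429)
(y + (4 - 1*4))*a = (325/7 + (4 - 1*4))*(-6013167) = (325/7 + (4 - 4))*(-6013167) = (325/7 + 0)*(-6013167) = (325/7)*(-6013167) = -1954279275/7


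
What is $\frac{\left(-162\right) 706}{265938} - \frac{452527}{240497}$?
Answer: $- \frac{24641708035}{10659548531} \approx -2.3117$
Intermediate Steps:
$\frac{\left(-162\right) 706}{265938} - \frac{452527}{240497} = \left(-114372\right) \frac{1}{265938} - \frac{452527}{240497} = - \frac{19062}{44323} - \frac{452527}{240497} = - \frac{24641708035}{10659548531}$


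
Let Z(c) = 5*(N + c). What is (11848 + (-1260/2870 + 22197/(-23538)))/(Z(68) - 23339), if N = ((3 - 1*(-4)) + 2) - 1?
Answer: -423432349/820620986 ≈ -0.51599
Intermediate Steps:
N = 8 (N = ((3 + 4) + 2) - 1 = (7 + 2) - 1 = 9 - 1 = 8)
Z(c) = 40 + 5*c (Z(c) = 5*(8 + c) = 40 + 5*c)
(11848 + (-1260/2870 + 22197/(-23538)))/(Z(68) - 23339) = (11848 + (-1260/2870 + 22197/(-23538)))/((40 + 5*68) - 23339) = (11848 + (-1260*1/2870 + 22197*(-1/23538)))/((40 + 340) - 23339) = (11848 + (-18/41 - 7399/7846))/(380 - 23339) = (11848 - 444587/321686)/(-22959) = (3810891141/321686)*(-1/22959) = -423432349/820620986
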